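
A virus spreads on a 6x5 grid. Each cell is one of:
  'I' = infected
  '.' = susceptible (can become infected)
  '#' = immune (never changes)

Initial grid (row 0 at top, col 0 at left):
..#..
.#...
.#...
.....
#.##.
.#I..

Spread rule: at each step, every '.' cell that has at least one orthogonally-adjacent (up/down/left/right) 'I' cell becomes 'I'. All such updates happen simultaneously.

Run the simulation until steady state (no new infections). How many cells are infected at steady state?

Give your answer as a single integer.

Answer: 22

Derivation:
Step 0 (initial): 1 infected
Step 1: +1 new -> 2 infected
Step 2: +1 new -> 3 infected
Step 3: +1 new -> 4 infected
Step 4: +1 new -> 5 infected
Step 5: +2 new -> 7 infected
Step 6: +3 new -> 10 infected
Step 7: +4 new -> 14 infected
Step 8: +4 new -> 18 infected
Step 9: +1 new -> 19 infected
Step 10: +1 new -> 20 infected
Step 11: +1 new -> 21 infected
Step 12: +1 new -> 22 infected
Step 13: +0 new -> 22 infected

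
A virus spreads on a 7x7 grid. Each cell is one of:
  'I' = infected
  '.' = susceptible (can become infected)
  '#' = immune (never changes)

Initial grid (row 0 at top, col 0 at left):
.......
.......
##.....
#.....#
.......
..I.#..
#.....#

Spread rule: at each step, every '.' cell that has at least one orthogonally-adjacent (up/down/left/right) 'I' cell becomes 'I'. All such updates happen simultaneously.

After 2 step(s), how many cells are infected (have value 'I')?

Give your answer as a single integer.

Step 0 (initial): 1 infected
Step 1: +4 new -> 5 infected
Step 2: +6 new -> 11 infected

Answer: 11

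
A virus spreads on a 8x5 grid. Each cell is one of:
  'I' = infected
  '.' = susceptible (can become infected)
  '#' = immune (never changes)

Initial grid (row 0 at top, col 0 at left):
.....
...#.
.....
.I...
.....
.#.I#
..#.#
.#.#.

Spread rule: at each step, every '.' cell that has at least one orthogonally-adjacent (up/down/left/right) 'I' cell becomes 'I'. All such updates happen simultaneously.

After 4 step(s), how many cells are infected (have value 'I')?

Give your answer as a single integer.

Answer: 26

Derivation:
Step 0 (initial): 2 infected
Step 1: +7 new -> 9 infected
Step 2: +7 new -> 16 infected
Step 3: +6 new -> 22 infected
Step 4: +4 new -> 26 infected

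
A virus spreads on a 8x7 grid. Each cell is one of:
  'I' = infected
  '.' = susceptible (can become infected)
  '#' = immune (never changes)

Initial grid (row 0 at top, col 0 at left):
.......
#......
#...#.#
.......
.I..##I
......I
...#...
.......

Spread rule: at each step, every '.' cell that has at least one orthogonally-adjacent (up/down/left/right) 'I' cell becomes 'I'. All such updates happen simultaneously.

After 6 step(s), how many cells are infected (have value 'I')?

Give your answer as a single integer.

Answer: 49

Derivation:
Step 0 (initial): 3 infected
Step 1: +7 new -> 10 infected
Step 2: +11 new -> 21 infected
Step 3: +11 new -> 32 infected
Step 4: +7 new -> 39 infected
Step 5: +7 new -> 46 infected
Step 6: +3 new -> 49 infected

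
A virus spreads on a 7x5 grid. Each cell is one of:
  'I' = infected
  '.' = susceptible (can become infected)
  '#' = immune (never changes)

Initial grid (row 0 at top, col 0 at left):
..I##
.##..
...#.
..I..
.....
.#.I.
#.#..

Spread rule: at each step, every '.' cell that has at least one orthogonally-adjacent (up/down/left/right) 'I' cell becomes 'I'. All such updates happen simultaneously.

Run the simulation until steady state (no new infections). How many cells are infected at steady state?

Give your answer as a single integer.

Step 0 (initial): 3 infected
Step 1: +9 new -> 12 infected
Step 2: +7 new -> 19 infected
Step 3: +4 new -> 23 infected
Step 4: +2 new -> 25 infected
Step 5: +1 new -> 26 infected
Step 6: +0 new -> 26 infected

Answer: 26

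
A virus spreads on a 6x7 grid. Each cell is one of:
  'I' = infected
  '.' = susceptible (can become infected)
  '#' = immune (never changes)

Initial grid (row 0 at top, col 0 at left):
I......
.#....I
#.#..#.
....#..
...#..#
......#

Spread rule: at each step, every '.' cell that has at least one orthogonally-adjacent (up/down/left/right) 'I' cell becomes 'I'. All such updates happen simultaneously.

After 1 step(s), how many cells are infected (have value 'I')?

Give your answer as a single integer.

Answer: 7

Derivation:
Step 0 (initial): 2 infected
Step 1: +5 new -> 7 infected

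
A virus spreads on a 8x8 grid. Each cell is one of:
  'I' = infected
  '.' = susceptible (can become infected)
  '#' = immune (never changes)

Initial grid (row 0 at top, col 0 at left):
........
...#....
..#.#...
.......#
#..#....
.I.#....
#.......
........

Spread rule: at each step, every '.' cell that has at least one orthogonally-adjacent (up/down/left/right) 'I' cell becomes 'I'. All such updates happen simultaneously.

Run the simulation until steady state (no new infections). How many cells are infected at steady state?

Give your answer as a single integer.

Step 0 (initial): 1 infected
Step 1: +4 new -> 5 infected
Step 2: +4 new -> 9 infected
Step 3: +6 new -> 15 infected
Step 4: +5 new -> 20 infected
Step 5: +8 new -> 28 infected
Step 6: +7 new -> 35 infected
Step 7: +7 new -> 42 infected
Step 8: +6 new -> 48 infected
Step 9: +5 new -> 53 infected
Step 10: +2 new -> 55 infected
Step 11: +1 new -> 56 infected
Step 12: +0 new -> 56 infected

Answer: 56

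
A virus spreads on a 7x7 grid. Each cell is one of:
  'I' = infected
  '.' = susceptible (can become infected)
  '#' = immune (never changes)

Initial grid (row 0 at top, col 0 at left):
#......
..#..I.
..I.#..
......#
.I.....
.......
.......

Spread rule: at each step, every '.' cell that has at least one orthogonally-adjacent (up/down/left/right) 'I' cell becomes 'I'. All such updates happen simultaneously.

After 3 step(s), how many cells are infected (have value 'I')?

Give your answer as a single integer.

Answer: 36

Derivation:
Step 0 (initial): 3 infected
Step 1: +11 new -> 14 infected
Step 2: +13 new -> 27 infected
Step 3: +9 new -> 36 infected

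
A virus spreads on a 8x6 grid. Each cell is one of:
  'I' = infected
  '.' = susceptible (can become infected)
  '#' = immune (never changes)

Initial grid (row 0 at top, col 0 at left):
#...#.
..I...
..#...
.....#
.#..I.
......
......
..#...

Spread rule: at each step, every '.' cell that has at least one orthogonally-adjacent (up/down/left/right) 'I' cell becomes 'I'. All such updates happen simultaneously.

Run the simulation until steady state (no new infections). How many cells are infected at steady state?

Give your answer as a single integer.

Answer: 42

Derivation:
Step 0 (initial): 2 infected
Step 1: +7 new -> 9 infected
Step 2: +12 new -> 21 infected
Step 3: +9 new -> 30 infected
Step 4: +6 new -> 36 infected
Step 5: +3 new -> 39 infected
Step 6: +2 new -> 41 infected
Step 7: +1 new -> 42 infected
Step 8: +0 new -> 42 infected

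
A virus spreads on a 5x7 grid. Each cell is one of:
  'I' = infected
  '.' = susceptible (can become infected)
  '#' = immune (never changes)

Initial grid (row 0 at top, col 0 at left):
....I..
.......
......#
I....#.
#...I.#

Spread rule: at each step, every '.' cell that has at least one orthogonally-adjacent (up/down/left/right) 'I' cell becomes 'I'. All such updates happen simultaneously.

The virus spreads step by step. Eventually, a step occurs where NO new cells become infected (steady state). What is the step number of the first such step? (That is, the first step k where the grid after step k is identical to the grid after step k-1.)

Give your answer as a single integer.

Answer: 4

Derivation:
Step 0 (initial): 3 infected
Step 1: +8 new -> 11 infected
Step 2: +11 new -> 22 infected
Step 3: +8 new -> 30 infected
Step 4: +0 new -> 30 infected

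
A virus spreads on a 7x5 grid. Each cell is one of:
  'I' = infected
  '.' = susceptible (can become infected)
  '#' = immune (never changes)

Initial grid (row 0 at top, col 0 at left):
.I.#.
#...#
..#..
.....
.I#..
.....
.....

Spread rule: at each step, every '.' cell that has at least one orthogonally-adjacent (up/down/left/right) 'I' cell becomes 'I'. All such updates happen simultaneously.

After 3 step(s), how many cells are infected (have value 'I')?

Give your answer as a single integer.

Step 0 (initial): 2 infected
Step 1: +6 new -> 8 infected
Step 2: +7 new -> 15 infected
Step 3: +6 new -> 21 infected

Answer: 21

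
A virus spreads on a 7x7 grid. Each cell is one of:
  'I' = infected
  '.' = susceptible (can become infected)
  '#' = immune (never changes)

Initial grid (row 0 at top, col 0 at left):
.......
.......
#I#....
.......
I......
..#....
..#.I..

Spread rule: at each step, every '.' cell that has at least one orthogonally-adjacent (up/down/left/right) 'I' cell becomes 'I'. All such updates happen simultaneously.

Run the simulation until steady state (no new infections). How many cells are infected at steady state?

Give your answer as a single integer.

Step 0 (initial): 3 infected
Step 1: +8 new -> 11 infected
Step 2: +11 new -> 22 infected
Step 3: +9 new -> 31 infected
Step 4: +6 new -> 37 infected
Step 5: +4 new -> 41 infected
Step 6: +3 new -> 44 infected
Step 7: +1 new -> 45 infected
Step 8: +0 new -> 45 infected

Answer: 45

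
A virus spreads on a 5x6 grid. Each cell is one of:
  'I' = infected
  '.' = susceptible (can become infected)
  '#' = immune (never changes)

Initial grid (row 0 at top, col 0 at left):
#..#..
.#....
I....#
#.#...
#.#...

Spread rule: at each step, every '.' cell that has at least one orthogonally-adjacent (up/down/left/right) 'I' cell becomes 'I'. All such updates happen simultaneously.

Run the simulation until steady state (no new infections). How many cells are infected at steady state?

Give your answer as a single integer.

Answer: 22

Derivation:
Step 0 (initial): 1 infected
Step 1: +2 new -> 3 infected
Step 2: +2 new -> 5 infected
Step 3: +3 new -> 8 infected
Step 4: +4 new -> 12 infected
Step 5: +4 new -> 16 infected
Step 6: +4 new -> 20 infected
Step 7: +2 new -> 22 infected
Step 8: +0 new -> 22 infected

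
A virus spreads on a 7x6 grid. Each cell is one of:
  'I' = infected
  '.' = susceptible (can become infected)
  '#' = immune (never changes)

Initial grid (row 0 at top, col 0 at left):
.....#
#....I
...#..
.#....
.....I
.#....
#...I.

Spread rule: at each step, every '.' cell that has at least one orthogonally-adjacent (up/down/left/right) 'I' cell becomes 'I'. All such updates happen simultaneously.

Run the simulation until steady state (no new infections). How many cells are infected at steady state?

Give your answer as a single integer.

Answer: 36

Derivation:
Step 0 (initial): 3 infected
Step 1: +8 new -> 11 infected
Step 2: +7 new -> 18 infected
Step 3: +6 new -> 24 infected
Step 4: +5 new -> 29 infected
Step 5: +3 new -> 32 infected
Step 6: +4 new -> 36 infected
Step 7: +0 new -> 36 infected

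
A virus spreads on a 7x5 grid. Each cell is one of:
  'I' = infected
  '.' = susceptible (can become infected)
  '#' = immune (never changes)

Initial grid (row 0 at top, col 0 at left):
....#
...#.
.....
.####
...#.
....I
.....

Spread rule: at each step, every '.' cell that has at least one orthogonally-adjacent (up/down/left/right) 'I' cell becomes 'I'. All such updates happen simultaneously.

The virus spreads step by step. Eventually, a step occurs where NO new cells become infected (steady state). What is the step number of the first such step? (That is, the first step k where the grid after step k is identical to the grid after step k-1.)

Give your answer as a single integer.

Answer: 13

Derivation:
Step 0 (initial): 1 infected
Step 1: +3 new -> 4 infected
Step 2: +2 new -> 6 infected
Step 3: +3 new -> 9 infected
Step 4: +3 new -> 12 infected
Step 5: +2 new -> 14 infected
Step 6: +1 new -> 15 infected
Step 7: +1 new -> 16 infected
Step 8: +2 new -> 18 infected
Step 9: +3 new -> 21 infected
Step 10: +3 new -> 24 infected
Step 11: +2 new -> 26 infected
Step 12: +2 new -> 28 infected
Step 13: +0 new -> 28 infected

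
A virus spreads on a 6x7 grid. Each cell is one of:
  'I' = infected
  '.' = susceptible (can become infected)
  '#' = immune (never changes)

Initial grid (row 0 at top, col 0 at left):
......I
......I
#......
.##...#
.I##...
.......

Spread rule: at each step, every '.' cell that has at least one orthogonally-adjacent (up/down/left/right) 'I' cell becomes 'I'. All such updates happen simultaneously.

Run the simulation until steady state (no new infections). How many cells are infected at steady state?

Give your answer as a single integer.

Answer: 36

Derivation:
Step 0 (initial): 3 infected
Step 1: +5 new -> 8 infected
Step 2: +6 new -> 14 infected
Step 3: +5 new -> 19 infected
Step 4: +6 new -> 25 infected
Step 5: +7 new -> 32 infected
Step 6: +4 new -> 36 infected
Step 7: +0 new -> 36 infected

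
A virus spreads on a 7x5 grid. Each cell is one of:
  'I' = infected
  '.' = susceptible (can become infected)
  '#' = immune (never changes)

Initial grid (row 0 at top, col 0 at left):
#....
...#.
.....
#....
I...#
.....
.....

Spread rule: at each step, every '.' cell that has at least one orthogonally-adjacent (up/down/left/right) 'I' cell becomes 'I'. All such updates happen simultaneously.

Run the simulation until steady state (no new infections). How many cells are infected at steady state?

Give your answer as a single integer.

Answer: 31

Derivation:
Step 0 (initial): 1 infected
Step 1: +2 new -> 3 infected
Step 2: +4 new -> 7 infected
Step 3: +5 new -> 12 infected
Step 4: +6 new -> 18 infected
Step 5: +7 new -> 25 infected
Step 6: +3 new -> 28 infected
Step 7: +2 new -> 30 infected
Step 8: +1 new -> 31 infected
Step 9: +0 new -> 31 infected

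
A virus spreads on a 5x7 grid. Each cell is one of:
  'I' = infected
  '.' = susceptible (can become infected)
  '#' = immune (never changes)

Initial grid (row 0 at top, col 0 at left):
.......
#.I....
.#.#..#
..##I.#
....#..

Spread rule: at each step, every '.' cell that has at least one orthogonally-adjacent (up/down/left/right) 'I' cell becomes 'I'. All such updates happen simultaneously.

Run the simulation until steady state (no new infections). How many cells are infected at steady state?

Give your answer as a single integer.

Step 0 (initial): 2 infected
Step 1: +6 new -> 8 infected
Step 2: +5 new -> 13 infected
Step 3: +4 new -> 17 infected
Step 4: +2 new -> 19 infected
Step 5: +1 new -> 20 infected
Step 6: +0 new -> 20 infected

Answer: 20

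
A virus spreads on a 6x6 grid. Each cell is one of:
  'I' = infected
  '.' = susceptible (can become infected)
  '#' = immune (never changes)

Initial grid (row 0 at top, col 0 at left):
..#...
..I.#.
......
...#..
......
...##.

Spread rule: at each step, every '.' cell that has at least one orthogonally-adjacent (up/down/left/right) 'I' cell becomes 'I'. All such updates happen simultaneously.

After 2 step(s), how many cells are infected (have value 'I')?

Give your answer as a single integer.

Step 0 (initial): 1 infected
Step 1: +3 new -> 4 infected
Step 2: +6 new -> 10 infected

Answer: 10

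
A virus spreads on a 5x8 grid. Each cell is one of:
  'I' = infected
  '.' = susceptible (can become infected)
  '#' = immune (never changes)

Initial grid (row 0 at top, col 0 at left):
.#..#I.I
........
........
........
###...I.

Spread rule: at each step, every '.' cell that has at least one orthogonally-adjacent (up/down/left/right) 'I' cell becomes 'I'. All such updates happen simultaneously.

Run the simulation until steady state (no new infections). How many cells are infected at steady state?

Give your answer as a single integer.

Step 0 (initial): 3 infected
Step 1: +6 new -> 9 infected
Step 2: +8 new -> 17 infected
Step 3: +4 new -> 21 infected
Step 4: +4 new -> 25 infected
Step 5: +4 new -> 29 infected
Step 6: +3 new -> 32 infected
Step 7: +3 new -> 35 infected
Step 8: +0 new -> 35 infected

Answer: 35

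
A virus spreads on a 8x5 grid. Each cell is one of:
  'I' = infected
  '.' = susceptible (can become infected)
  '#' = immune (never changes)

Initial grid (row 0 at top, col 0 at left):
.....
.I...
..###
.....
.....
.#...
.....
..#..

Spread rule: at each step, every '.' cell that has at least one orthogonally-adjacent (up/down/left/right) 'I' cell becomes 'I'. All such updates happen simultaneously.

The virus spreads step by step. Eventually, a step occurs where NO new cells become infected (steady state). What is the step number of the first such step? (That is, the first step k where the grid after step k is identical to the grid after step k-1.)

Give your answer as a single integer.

Answer: 10

Derivation:
Step 0 (initial): 1 infected
Step 1: +4 new -> 5 infected
Step 2: +5 new -> 10 infected
Step 3: +5 new -> 15 infected
Step 4: +4 new -> 19 infected
Step 5: +4 new -> 23 infected
Step 6: +4 new -> 27 infected
Step 7: +4 new -> 31 infected
Step 8: +3 new -> 34 infected
Step 9: +1 new -> 35 infected
Step 10: +0 new -> 35 infected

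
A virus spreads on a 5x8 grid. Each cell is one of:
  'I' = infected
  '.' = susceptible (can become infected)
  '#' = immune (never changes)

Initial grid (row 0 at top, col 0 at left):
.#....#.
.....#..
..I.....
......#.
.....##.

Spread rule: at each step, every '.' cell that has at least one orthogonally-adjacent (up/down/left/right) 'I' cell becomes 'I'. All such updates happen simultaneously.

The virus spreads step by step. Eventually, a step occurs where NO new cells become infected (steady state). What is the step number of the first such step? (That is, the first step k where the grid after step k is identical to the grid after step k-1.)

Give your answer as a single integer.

Step 0 (initial): 1 infected
Step 1: +4 new -> 5 infected
Step 2: +8 new -> 13 infected
Step 3: +8 new -> 21 infected
Step 4: +6 new -> 27 infected
Step 5: +3 new -> 30 infected
Step 6: +2 new -> 32 infected
Step 7: +2 new -> 34 infected
Step 8: +0 new -> 34 infected

Answer: 8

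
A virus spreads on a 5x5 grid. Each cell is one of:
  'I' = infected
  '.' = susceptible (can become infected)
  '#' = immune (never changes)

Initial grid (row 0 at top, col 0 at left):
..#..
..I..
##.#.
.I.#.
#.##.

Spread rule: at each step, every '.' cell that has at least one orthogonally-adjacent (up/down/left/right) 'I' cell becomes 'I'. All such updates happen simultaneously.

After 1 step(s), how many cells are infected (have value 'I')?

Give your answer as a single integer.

Answer: 8

Derivation:
Step 0 (initial): 2 infected
Step 1: +6 new -> 8 infected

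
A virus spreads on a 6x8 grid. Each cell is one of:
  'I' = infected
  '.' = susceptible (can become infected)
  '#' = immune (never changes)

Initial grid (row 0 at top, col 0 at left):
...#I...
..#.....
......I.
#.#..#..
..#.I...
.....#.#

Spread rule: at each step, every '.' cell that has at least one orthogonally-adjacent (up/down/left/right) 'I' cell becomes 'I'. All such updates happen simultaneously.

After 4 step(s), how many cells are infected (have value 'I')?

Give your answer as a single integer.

Step 0 (initial): 3 infected
Step 1: +10 new -> 13 infected
Step 2: +9 new -> 22 infected
Step 3: +5 new -> 27 infected
Step 4: +2 new -> 29 infected

Answer: 29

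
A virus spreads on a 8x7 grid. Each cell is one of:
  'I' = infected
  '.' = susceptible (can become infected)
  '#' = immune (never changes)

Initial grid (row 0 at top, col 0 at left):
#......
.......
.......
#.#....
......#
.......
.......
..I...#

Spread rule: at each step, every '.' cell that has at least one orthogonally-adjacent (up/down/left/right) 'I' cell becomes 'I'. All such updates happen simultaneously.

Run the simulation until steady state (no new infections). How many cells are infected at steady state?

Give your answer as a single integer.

Step 0 (initial): 1 infected
Step 1: +3 new -> 4 infected
Step 2: +5 new -> 9 infected
Step 3: +6 new -> 15 infected
Step 4: +5 new -> 20 infected
Step 5: +6 new -> 26 infected
Step 6: +5 new -> 31 infected
Step 7: +6 new -> 37 infected
Step 8: +7 new -> 44 infected
Step 9: +4 new -> 48 infected
Step 10: +2 new -> 50 infected
Step 11: +1 new -> 51 infected
Step 12: +0 new -> 51 infected

Answer: 51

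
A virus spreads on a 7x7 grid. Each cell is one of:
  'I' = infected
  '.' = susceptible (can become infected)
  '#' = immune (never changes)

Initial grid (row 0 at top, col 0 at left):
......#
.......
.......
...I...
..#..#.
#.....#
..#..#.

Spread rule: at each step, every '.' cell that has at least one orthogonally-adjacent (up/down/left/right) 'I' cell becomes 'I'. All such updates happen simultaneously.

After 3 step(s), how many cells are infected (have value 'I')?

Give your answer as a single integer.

Step 0 (initial): 1 infected
Step 1: +4 new -> 5 infected
Step 2: +7 new -> 12 infected
Step 3: +11 new -> 23 infected

Answer: 23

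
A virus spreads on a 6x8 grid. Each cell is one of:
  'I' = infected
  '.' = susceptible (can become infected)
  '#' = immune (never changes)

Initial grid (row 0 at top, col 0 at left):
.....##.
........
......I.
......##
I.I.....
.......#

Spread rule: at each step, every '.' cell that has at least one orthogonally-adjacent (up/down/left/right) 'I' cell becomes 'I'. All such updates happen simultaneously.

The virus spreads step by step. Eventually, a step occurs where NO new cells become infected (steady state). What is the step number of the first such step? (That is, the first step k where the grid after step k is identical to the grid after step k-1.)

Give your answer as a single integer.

Answer: 6

Derivation:
Step 0 (initial): 3 infected
Step 1: +9 new -> 12 infected
Step 2: +11 new -> 23 infected
Step 3: +9 new -> 32 infected
Step 4: +7 new -> 39 infected
Step 5: +4 new -> 43 infected
Step 6: +0 new -> 43 infected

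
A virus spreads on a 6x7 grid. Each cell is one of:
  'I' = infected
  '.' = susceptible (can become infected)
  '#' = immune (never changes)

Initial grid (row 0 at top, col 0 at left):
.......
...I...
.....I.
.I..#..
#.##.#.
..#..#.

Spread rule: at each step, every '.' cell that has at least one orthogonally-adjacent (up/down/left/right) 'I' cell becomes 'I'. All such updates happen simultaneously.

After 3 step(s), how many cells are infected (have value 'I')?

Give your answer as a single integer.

Step 0 (initial): 3 infected
Step 1: +12 new -> 15 infected
Step 2: +10 new -> 25 infected
Step 3: +5 new -> 30 infected

Answer: 30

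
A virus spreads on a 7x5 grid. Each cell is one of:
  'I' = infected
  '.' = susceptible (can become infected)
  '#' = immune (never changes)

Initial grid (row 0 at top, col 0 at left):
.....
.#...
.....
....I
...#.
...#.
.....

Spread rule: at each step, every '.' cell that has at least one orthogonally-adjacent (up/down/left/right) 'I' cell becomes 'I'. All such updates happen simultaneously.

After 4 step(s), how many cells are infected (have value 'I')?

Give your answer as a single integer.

Answer: 21

Derivation:
Step 0 (initial): 1 infected
Step 1: +3 new -> 4 infected
Step 2: +4 new -> 8 infected
Step 3: +6 new -> 14 infected
Step 4: +7 new -> 21 infected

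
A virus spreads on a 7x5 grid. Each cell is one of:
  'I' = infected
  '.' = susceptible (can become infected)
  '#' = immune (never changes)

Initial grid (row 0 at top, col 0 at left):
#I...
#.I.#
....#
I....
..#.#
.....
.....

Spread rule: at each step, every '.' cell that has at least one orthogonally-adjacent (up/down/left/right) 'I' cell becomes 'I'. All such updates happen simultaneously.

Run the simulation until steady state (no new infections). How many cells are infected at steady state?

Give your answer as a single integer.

Step 0 (initial): 3 infected
Step 1: +7 new -> 10 infected
Step 2: +6 new -> 16 infected
Step 3: +4 new -> 20 infected
Step 4: +4 new -> 24 infected
Step 5: +2 new -> 26 infected
Step 6: +2 new -> 28 infected
Step 7: +1 new -> 29 infected
Step 8: +0 new -> 29 infected

Answer: 29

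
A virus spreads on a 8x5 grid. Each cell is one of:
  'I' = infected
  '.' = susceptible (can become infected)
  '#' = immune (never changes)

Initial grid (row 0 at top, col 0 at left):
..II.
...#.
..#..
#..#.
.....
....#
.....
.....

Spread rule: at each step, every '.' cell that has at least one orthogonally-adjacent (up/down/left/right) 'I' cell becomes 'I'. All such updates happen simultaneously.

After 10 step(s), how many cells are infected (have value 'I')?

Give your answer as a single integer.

Step 0 (initial): 2 infected
Step 1: +3 new -> 5 infected
Step 2: +3 new -> 8 infected
Step 3: +3 new -> 11 infected
Step 4: +4 new -> 15 infected
Step 5: +3 new -> 18 infected
Step 6: +4 new -> 22 infected
Step 7: +4 new -> 26 infected
Step 8: +4 new -> 30 infected
Step 9: +4 new -> 34 infected
Step 10: +1 new -> 35 infected

Answer: 35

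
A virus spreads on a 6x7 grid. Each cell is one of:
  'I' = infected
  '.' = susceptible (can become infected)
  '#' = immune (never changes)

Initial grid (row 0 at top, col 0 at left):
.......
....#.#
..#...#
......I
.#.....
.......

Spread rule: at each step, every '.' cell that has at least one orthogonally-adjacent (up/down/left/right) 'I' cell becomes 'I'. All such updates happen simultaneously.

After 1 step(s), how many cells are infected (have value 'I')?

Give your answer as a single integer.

Answer: 3

Derivation:
Step 0 (initial): 1 infected
Step 1: +2 new -> 3 infected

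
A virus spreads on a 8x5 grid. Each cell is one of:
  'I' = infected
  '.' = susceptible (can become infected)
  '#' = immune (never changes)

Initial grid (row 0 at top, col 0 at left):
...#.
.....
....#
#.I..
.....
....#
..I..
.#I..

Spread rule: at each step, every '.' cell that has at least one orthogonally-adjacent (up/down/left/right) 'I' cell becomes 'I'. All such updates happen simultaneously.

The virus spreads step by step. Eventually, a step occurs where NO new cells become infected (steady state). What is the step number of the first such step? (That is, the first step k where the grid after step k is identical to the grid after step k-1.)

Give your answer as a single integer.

Step 0 (initial): 3 infected
Step 1: +8 new -> 11 infected
Step 2: +11 new -> 22 infected
Step 3: +8 new -> 30 infected
Step 4: +3 new -> 33 infected
Step 5: +2 new -> 35 infected
Step 6: +0 new -> 35 infected

Answer: 6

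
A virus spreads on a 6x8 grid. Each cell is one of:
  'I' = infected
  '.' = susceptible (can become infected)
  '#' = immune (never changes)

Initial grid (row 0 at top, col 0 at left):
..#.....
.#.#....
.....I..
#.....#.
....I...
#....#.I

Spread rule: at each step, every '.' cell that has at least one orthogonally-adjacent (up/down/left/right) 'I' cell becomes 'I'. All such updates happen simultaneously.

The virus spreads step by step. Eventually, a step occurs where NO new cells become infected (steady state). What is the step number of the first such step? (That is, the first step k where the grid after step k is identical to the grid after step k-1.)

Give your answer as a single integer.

Step 0 (initial): 3 infected
Step 1: +10 new -> 13 infected
Step 2: +10 new -> 23 infected
Step 3: +7 new -> 30 infected
Step 4: +7 new -> 37 infected
Step 5: +1 new -> 38 infected
Step 6: +1 new -> 39 infected
Step 7: +1 new -> 40 infected
Step 8: +1 new -> 41 infected
Step 9: +0 new -> 41 infected

Answer: 9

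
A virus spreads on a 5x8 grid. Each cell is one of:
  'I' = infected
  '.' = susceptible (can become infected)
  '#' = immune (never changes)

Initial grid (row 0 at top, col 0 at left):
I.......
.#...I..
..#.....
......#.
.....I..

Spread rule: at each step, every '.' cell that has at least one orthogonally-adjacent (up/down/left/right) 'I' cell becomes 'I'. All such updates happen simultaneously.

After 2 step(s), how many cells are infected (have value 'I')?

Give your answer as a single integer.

Answer: 23

Derivation:
Step 0 (initial): 3 infected
Step 1: +9 new -> 12 infected
Step 2: +11 new -> 23 infected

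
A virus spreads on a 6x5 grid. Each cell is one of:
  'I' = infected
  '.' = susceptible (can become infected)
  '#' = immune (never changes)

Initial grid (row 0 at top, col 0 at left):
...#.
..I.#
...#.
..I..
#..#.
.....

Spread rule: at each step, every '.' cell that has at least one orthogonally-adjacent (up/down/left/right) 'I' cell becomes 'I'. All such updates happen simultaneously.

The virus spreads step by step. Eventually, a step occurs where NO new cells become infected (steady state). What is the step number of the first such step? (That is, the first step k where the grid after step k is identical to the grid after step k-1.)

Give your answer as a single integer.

Answer: 5

Derivation:
Step 0 (initial): 2 infected
Step 1: +7 new -> 9 infected
Step 2: +7 new -> 16 infected
Step 3: +6 new -> 22 infected
Step 4: +2 new -> 24 infected
Step 5: +0 new -> 24 infected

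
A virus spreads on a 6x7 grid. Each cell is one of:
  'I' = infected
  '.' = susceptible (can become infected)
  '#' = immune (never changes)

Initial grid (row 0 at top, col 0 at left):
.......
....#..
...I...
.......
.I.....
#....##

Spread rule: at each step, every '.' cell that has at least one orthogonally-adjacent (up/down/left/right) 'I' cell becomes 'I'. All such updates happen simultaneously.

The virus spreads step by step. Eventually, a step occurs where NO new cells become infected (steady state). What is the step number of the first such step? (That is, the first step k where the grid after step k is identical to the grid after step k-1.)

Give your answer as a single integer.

Step 0 (initial): 2 infected
Step 1: +8 new -> 10 infected
Step 2: +9 new -> 19 infected
Step 3: +9 new -> 28 infected
Step 4: +7 new -> 35 infected
Step 5: +3 new -> 38 infected
Step 6: +0 new -> 38 infected

Answer: 6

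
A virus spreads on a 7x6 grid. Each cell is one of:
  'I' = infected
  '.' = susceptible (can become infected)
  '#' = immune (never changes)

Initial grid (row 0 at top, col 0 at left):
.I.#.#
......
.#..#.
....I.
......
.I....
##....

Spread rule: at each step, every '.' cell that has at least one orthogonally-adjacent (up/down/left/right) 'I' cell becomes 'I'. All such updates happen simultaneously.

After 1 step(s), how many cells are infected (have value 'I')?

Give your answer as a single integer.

Step 0 (initial): 3 infected
Step 1: +9 new -> 12 infected

Answer: 12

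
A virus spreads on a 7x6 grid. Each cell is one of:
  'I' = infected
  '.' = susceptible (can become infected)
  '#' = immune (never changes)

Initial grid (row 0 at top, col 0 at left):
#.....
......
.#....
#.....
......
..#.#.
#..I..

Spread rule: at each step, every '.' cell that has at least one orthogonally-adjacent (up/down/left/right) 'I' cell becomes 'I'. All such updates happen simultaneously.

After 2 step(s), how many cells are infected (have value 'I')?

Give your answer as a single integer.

Answer: 7

Derivation:
Step 0 (initial): 1 infected
Step 1: +3 new -> 4 infected
Step 2: +3 new -> 7 infected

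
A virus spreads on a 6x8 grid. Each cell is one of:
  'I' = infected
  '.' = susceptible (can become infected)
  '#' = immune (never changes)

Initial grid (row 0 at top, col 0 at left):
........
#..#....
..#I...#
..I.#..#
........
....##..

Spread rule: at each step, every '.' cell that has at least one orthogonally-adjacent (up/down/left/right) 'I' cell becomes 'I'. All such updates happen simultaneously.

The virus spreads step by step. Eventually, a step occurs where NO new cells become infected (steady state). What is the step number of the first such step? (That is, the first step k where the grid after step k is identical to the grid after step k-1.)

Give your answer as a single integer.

Step 0 (initial): 2 infected
Step 1: +4 new -> 6 infected
Step 2: +7 new -> 13 infected
Step 3: +10 new -> 23 infected
Step 4: +8 new -> 31 infected
Step 5: +5 new -> 36 infected
Step 6: +3 new -> 39 infected
Step 7: +1 new -> 40 infected
Step 8: +0 new -> 40 infected

Answer: 8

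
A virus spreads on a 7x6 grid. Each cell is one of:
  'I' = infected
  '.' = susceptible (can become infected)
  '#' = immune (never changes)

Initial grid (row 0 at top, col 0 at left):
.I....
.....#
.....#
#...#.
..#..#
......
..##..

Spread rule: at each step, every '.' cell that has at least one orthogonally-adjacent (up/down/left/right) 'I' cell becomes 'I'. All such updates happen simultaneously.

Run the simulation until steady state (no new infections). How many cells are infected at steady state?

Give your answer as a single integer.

Answer: 33

Derivation:
Step 0 (initial): 1 infected
Step 1: +3 new -> 4 infected
Step 2: +4 new -> 8 infected
Step 3: +5 new -> 13 infected
Step 4: +5 new -> 18 infected
Step 5: +4 new -> 22 infected
Step 6: +4 new -> 26 infected
Step 7: +3 new -> 29 infected
Step 8: +1 new -> 30 infected
Step 9: +2 new -> 32 infected
Step 10: +1 new -> 33 infected
Step 11: +0 new -> 33 infected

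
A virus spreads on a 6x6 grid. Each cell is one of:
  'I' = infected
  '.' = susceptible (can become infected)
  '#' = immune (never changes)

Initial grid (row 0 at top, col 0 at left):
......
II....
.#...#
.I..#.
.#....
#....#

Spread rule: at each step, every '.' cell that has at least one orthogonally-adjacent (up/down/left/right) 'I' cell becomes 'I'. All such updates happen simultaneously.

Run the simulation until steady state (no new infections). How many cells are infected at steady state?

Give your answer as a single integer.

Step 0 (initial): 3 infected
Step 1: +6 new -> 9 infected
Step 2: +6 new -> 15 infected
Step 3: +5 new -> 20 infected
Step 4: +6 new -> 26 infected
Step 5: +3 new -> 29 infected
Step 6: +1 new -> 30 infected
Step 7: +0 new -> 30 infected

Answer: 30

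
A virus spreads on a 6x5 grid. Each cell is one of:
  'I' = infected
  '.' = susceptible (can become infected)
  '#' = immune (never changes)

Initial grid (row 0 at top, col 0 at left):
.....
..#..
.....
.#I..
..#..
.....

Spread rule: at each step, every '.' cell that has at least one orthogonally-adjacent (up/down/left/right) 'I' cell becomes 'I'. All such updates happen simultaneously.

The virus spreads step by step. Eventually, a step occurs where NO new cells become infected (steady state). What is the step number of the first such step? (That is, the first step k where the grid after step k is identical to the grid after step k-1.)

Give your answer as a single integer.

Step 0 (initial): 1 infected
Step 1: +2 new -> 3 infected
Step 2: +4 new -> 7 infected
Step 3: +6 new -> 13 infected
Step 4: +7 new -> 20 infected
Step 5: +5 new -> 25 infected
Step 6: +2 new -> 27 infected
Step 7: +0 new -> 27 infected

Answer: 7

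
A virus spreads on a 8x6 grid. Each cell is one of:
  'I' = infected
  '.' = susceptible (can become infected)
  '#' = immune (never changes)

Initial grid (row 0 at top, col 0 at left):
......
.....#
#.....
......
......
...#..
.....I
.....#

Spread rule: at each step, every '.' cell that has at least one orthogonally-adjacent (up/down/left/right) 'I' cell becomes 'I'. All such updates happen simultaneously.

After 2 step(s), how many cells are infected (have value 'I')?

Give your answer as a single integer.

Answer: 7

Derivation:
Step 0 (initial): 1 infected
Step 1: +2 new -> 3 infected
Step 2: +4 new -> 7 infected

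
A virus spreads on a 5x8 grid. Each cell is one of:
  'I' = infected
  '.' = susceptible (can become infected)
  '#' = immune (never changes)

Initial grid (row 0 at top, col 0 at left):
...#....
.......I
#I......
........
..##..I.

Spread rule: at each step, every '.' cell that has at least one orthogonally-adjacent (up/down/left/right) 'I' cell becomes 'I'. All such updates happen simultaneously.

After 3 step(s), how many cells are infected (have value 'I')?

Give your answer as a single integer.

Answer: 35

Derivation:
Step 0 (initial): 3 infected
Step 1: +9 new -> 12 infected
Step 2: +13 new -> 25 infected
Step 3: +10 new -> 35 infected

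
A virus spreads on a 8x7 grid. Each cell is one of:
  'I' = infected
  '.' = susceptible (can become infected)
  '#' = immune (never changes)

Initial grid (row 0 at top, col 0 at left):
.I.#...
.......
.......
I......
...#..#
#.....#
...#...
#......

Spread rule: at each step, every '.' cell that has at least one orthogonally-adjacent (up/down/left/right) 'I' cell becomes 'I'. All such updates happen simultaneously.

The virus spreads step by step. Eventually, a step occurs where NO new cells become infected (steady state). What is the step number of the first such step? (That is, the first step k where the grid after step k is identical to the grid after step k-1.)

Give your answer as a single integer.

Answer: 11

Derivation:
Step 0 (initial): 2 infected
Step 1: +6 new -> 8 infected
Step 2: +5 new -> 13 infected
Step 3: +5 new -> 18 infected
Step 4: +5 new -> 23 infected
Step 5: +9 new -> 32 infected
Step 6: +7 new -> 39 infected
Step 7: +5 new -> 44 infected
Step 8: +2 new -> 46 infected
Step 9: +2 new -> 48 infected
Step 10: +1 new -> 49 infected
Step 11: +0 new -> 49 infected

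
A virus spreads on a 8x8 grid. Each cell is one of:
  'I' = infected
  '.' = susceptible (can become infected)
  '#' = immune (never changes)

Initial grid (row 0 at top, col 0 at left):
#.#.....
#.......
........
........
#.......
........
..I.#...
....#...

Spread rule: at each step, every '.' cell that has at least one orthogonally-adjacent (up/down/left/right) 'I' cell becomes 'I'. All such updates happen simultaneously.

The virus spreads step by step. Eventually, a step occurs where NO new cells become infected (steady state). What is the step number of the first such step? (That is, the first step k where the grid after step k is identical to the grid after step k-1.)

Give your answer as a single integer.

Step 0 (initial): 1 infected
Step 1: +4 new -> 5 infected
Step 2: +6 new -> 11 infected
Step 3: +6 new -> 17 infected
Step 4: +5 new -> 22 infected
Step 5: +8 new -> 30 infected
Step 6: +9 new -> 39 infected
Step 7: +8 new -> 47 infected
Step 8: +5 new -> 52 infected
Step 9: +3 new -> 55 infected
Step 10: +2 new -> 57 infected
Step 11: +1 new -> 58 infected
Step 12: +0 new -> 58 infected

Answer: 12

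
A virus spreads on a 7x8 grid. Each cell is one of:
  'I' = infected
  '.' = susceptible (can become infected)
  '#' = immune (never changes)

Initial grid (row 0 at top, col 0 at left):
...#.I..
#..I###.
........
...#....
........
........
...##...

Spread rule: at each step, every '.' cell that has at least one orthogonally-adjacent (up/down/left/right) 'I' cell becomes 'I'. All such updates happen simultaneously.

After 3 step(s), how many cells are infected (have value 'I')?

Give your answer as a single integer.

Answer: 17

Derivation:
Step 0 (initial): 2 infected
Step 1: +4 new -> 6 infected
Step 2: +5 new -> 11 infected
Step 3: +6 new -> 17 infected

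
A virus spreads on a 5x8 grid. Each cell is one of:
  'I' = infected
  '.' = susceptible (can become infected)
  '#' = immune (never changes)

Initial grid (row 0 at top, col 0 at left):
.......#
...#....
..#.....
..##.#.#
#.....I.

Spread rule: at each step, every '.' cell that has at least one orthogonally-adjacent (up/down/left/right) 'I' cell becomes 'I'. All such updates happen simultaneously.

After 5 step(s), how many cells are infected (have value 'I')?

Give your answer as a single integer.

Answer: 20

Derivation:
Step 0 (initial): 1 infected
Step 1: +3 new -> 4 infected
Step 2: +2 new -> 6 infected
Step 3: +5 new -> 11 infected
Step 4: +5 new -> 16 infected
Step 5: +4 new -> 20 infected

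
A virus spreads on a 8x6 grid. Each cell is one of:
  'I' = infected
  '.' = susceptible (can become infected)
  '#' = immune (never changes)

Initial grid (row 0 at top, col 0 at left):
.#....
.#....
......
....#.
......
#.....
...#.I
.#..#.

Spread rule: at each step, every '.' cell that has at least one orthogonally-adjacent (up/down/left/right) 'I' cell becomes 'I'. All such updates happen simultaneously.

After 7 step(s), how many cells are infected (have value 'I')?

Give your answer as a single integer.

Step 0 (initial): 1 infected
Step 1: +3 new -> 4 infected
Step 2: +2 new -> 6 infected
Step 3: +3 new -> 9 infected
Step 4: +3 new -> 12 infected
Step 5: +6 new -> 18 infected
Step 6: +7 new -> 25 infected
Step 7: +7 new -> 32 infected

Answer: 32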